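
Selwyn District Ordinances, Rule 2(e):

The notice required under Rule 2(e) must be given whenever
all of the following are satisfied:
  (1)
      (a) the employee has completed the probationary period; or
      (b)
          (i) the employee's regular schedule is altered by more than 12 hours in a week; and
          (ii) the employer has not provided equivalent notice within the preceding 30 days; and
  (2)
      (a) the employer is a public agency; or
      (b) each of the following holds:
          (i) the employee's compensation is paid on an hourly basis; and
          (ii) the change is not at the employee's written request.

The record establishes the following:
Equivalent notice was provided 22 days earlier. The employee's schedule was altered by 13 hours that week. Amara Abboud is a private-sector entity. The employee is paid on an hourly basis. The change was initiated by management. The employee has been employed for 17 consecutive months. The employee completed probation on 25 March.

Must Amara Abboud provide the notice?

(a) past probation — satisfied.
(i) schedule shift > 12h — met.
(ii) no recent notice — fails.
(b): T AND F → false.
So (1) is satisfied (T OR F).
(a) public agency — fails.
(i) hourly-paid — satisfied.
(ii) not employee-requested — satisfied.
(b): T AND T → true.
So (2) is satisfied (F OR T).
So Overall is satisfied (T AND T).

Yes — required.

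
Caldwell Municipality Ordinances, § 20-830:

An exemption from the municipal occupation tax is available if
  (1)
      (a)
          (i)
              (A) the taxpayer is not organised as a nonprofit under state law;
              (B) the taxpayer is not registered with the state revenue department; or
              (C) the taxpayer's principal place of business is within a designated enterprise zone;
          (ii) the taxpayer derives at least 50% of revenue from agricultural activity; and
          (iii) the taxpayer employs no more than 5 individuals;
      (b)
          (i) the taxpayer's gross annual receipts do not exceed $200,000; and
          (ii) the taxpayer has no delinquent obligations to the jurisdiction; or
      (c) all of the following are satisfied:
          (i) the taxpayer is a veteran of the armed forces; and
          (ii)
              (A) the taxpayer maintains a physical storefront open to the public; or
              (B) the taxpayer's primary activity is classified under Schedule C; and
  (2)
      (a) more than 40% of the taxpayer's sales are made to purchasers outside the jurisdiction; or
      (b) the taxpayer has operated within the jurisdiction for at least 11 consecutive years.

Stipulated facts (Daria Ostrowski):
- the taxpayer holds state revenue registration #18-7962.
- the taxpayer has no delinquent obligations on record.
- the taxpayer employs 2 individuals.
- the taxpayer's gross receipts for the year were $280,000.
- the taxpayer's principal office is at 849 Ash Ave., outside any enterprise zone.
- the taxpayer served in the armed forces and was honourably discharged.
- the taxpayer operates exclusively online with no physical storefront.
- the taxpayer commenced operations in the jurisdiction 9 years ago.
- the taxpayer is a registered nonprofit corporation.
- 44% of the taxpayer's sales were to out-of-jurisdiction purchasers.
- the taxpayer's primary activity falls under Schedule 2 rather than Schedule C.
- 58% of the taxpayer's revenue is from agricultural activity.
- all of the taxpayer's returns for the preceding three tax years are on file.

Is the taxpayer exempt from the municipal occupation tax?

No — not exempt.

(A) not (nonprofit) — not satisfied.
(B) not (state-registered) — not satisfied.
(C) in enterprise zone — not met.
So (i) is not satisfied (F OR F OR F).
(ii) ≥50% agricultural — met.
(iii) ≤ 5 employees — satisfied.
So (a) is not satisfied (F AND T AND T).
(i) receipts ≤ $200,000 — not satisfied.
(ii) no delinquency — met.
(b) = F AND T = false.
(i) veteran — met.
(A) has storefront — fails.
(B) Schedule C activity — not met.
(ii): F OR F → false.
So (c) is not satisfied (T AND F).
(1) = F OR F OR F = false.
(a) >40% out-of-jur. sales — met.
(b) ≥ 11 yrs in jurisdiction — fails.
So (2) is satisfied (T OR F).
So Overall is not satisfied (F AND T).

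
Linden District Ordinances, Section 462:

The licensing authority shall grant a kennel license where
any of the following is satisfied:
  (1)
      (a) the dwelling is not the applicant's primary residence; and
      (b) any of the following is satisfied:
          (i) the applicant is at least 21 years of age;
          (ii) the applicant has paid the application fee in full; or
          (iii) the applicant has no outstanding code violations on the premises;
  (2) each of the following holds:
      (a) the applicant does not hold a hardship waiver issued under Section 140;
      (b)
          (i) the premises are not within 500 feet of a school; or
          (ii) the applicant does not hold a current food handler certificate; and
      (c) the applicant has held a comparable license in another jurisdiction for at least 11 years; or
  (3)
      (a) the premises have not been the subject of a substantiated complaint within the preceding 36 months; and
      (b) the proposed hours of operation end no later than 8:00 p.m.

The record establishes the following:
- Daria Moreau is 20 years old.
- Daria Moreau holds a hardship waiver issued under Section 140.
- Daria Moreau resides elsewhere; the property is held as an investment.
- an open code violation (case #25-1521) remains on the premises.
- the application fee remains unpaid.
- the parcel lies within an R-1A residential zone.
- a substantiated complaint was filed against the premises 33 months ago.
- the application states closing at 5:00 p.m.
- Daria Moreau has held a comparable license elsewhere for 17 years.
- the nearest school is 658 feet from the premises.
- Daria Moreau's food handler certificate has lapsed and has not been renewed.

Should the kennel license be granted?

(a) not (primary residence) — met.
(i) age ≥ 21 — not met.
(ii) fee paid — not satisfied.
(iii) no code violations — fails.
(b) = F OR F OR F = false.
So (1) is not satisfied (T AND F).
(a) not (hardship waiver) — fails.
(i) ≥500 ft from school — met.
(ii) not (food handler cert.) — satisfied.
(b) = T OR T = true.
(c) prior license ≥ 11 yr — met.
So (2) is not satisfied (F AND T AND T).
(a) no complaint in 36 mo. — fails.
(b) closes by 8 p.m. — satisfied.
(3): F AND T → false.
Overall = F OR F OR F = false.

No — denied.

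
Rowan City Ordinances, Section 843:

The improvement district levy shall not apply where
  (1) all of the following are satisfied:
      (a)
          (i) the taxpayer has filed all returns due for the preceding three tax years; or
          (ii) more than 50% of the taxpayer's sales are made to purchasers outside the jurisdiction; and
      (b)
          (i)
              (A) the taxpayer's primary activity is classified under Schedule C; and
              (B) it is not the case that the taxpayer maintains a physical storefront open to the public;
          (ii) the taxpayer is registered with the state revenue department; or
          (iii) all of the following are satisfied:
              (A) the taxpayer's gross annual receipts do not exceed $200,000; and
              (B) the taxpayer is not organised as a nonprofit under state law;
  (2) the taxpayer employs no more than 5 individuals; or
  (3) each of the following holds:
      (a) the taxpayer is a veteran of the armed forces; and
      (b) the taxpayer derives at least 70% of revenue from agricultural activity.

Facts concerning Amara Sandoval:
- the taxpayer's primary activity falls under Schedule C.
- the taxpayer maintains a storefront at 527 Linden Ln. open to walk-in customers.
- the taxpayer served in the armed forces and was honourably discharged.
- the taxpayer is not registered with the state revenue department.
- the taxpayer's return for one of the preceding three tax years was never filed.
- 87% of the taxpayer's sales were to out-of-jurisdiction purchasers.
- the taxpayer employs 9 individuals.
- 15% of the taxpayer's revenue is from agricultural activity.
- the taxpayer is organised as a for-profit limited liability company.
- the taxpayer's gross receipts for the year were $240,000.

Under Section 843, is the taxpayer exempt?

No — not exempt.

(i) returns current — not met.
(ii) >50% out-of-jur. sales — holds.
(a): F OR T → true.
(A) Schedule C activity — holds.
(B) not (has storefront) — fails.
(i): T AND F → false.
(ii) state-registered — fails.
(A) receipts ≤ $200,000 — not satisfied.
(B) not (nonprofit) — holds.
(iii): F AND T → false.
So (b) is not satisfied (F OR F OR F).
So (1) is not satisfied (T AND F).
(2) ≤ 5 employees — not met.
(a) veteran — holds.
(b) ≥70% agricultural — not met.
So (3) is not satisfied (T AND F).
So Overall is not satisfied (F OR F OR F).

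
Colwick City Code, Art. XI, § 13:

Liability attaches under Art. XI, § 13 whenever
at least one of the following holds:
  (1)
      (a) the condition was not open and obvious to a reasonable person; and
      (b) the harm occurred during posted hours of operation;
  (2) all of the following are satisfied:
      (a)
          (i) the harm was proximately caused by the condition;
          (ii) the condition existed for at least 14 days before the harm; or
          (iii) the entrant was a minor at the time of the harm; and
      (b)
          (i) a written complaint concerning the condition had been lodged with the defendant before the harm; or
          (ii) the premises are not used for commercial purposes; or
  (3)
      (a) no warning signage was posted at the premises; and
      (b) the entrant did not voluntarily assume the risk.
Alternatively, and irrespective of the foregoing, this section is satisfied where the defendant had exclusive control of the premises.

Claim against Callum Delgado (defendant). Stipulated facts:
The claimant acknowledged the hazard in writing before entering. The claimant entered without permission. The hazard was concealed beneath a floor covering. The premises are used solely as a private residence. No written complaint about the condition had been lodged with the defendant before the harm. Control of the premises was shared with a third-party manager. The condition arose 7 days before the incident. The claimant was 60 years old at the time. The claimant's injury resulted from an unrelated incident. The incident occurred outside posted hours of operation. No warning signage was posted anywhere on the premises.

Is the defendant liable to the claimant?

(a) not open/obvious — satisfied.
(b) during posted hours — not satisfied.
(1): T AND F → false.
(i) proximate cause — not met.
(ii) condition ≥14 days old — fails.
(iii) entrant a minor — not satisfied.
(a): F OR F OR F → false.
(i) complaint lodged — not satisfied.
(ii) not (commercial use) — satisfied.
(b) = F OR T = true.
(2) = F AND T = false.
(a) no signage posted — holds.
(b) no assumed risk — not met.
So (3) is not satisfied (T AND F).
Overall: F OR F OR F → false.
Exception (exclusive control) — not satisfied.
Result: main false OR exception false → false.

No — not liable.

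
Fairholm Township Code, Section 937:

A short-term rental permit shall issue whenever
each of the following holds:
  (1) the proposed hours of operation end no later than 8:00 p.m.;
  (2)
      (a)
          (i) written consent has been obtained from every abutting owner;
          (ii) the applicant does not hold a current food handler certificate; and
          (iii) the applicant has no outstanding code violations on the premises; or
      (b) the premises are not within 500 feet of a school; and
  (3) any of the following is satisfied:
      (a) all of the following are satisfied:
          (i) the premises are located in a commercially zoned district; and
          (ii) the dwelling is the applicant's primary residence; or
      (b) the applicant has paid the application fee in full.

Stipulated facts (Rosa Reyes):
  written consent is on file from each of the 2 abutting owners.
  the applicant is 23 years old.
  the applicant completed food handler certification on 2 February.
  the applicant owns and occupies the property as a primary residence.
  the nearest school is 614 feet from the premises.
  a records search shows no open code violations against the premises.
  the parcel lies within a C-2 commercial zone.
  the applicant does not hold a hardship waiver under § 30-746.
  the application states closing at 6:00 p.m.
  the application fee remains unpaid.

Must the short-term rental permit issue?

(1) closes by 8 p.m. — satisfied.
(i) all abutters consent — met.
(ii) not (food handler cert.) — not satisfied.
(iii) no code violations — holds.
(a): T AND F AND T → false.
(b) ≥500 ft from school — holds.
(2): F OR T → true.
(i) commercially zoned — satisfied.
(ii) primary residence — met.
So (a) is satisfied (T AND T).
(b) fee paid — fails.
So (3) is satisfied (T OR F).
Overall = T AND T AND T = true.

Yes — granted.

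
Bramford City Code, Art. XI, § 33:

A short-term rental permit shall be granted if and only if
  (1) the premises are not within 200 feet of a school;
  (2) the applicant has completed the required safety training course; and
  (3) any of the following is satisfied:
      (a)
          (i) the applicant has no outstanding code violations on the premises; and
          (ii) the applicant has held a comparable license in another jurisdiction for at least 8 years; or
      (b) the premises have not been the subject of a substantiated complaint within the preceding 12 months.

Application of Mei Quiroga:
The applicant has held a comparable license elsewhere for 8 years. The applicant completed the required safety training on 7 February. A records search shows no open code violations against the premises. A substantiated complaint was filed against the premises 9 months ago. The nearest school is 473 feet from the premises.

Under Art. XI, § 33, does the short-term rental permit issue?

Yes — granted.

(1) ≥200 ft from school — satisfied.
(2) safety training — holds.
(i) no code violations — holds.
(ii) prior license ≥ 8 yr — holds.
(a) = T AND T = true.
(b) no complaint in 12 mo. — not satisfied.
(3): T OR F → true.
Overall: T AND T AND T → true.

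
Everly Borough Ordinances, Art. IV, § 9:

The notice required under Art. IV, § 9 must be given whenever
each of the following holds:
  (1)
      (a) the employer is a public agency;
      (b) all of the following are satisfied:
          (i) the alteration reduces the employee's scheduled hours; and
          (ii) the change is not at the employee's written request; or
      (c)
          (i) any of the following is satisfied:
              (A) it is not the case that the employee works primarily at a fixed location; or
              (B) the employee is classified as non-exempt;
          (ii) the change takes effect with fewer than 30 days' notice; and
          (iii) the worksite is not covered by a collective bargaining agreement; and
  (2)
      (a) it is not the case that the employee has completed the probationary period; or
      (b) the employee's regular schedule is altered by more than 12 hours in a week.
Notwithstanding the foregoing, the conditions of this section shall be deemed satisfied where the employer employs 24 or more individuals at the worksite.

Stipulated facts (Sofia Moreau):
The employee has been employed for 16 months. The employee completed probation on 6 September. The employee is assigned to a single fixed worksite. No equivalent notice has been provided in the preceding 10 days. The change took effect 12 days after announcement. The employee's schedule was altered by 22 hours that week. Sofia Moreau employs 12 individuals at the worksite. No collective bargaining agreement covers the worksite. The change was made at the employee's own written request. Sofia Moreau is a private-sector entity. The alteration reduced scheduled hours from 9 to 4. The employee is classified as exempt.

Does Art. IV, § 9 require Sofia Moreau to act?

No — not required.

(a) public agency — not satisfied.
(i) hours reduced — satisfied.
(ii) not employee-requested — not met.
So (b) is not satisfied (T AND F).
(A) not (fixed location) — not satisfied.
(B) non-exempt — fails.
(i): F OR F → false.
(ii) < 30 days' notice — met.
(iii) no CBA — holds.
So (c) is not satisfied (F AND T AND T).
(1): F OR F OR F → false.
(a) not (past probation) — fails.
(b) schedule shift > 12h — met.
(2): F OR T → true.
Overall = F AND T = false.
Exception (≥ 24 at site) — not satisfied.
Result: main false OR exception false → false.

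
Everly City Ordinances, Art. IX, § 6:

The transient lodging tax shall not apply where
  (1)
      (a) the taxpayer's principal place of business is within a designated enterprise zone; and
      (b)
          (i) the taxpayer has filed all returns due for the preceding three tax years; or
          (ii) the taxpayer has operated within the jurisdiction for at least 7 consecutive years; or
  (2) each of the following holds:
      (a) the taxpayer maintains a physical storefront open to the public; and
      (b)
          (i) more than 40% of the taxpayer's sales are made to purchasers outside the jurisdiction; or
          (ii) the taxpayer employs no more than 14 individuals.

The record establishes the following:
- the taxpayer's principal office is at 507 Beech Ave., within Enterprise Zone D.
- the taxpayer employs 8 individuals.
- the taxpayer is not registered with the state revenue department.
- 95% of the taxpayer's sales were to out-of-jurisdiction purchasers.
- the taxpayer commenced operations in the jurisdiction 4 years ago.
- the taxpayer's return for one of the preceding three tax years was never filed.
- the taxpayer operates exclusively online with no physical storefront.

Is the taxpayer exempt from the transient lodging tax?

(a) in enterprise zone — met.
(i) returns current — fails.
(ii) ≥ 7 yrs in jurisdiction — not met.
So (b) is not satisfied (F OR F).
So (1) is not satisfied (T AND F).
(a) has storefront — not satisfied.
(i) >40% out-of-jur. sales — met.
(ii) ≤ 14 employees — holds.
(b) = T OR T = true.
(2) = F AND T = false.
Overall = F OR F = false.

No — not exempt.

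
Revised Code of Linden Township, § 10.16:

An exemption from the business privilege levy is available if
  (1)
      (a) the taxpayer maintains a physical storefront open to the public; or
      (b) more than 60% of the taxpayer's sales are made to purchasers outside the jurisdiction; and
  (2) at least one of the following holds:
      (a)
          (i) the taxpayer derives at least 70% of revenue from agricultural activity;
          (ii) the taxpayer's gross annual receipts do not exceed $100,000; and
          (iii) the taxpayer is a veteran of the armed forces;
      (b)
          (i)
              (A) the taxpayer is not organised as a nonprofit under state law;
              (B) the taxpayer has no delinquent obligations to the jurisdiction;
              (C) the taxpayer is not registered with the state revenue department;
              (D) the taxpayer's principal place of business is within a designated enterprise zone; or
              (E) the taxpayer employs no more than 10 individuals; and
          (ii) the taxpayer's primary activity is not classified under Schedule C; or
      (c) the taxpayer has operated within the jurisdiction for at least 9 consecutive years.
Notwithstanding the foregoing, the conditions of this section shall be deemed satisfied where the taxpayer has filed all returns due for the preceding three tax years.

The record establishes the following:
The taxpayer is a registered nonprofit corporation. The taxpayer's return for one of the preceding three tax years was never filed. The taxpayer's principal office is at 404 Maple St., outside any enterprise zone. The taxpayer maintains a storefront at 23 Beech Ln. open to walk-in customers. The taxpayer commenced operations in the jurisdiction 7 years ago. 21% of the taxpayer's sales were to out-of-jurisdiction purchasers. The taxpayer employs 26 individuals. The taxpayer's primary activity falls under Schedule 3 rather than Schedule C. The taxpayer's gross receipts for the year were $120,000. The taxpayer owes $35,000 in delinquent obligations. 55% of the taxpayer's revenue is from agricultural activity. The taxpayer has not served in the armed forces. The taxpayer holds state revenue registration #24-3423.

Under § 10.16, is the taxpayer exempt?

(a) has storefront — satisfied.
(b) >60% out-of-jur. sales — not met.
(1) = T OR F = true.
(i) ≥70% agricultural — fails.
(ii) receipts ≤ $100,000 — fails.
(iii) veteran — not met.
(a) = F AND F AND F = false.
(A) not (nonprofit) — not satisfied.
(B) no delinquency — fails.
(C) not (state-registered) — not satisfied.
(D) in enterprise zone — fails.
(E) ≤ 10 employees — not satisfied.
(i): F OR F OR F OR F OR F → false.
(ii) not (Schedule C activity) — satisfied.
(b) = F AND T = false.
(c) ≥ 9 yrs in jurisdiction — not met.
(2) = F OR F OR F = false.
Overall: T AND F → false.
Exception (returns current) — not satisfied.
Result: main false OR exception false → false.

No — not exempt.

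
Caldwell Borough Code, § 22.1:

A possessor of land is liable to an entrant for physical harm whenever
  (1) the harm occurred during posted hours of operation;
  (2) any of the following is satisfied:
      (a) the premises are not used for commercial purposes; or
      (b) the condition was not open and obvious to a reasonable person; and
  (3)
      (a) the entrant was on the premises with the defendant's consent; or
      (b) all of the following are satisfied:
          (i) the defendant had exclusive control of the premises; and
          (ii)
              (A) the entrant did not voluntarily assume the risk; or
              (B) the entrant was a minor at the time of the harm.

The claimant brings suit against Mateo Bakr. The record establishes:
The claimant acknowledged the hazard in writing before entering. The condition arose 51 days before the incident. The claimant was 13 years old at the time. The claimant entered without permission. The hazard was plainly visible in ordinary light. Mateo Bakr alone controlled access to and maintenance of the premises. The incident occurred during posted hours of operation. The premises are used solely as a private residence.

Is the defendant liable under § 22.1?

Yes — liable.

(1) during posted hours — satisfied.
(a) not (commercial use) — met.
(b) not open/obvious — not satisfied.
(2) = T OR F = true.
(a) consent to enter — not met.
(i) exclusive control — met.
(A) no assumed risk — not met.
(B) entrant a minor — met.
(ii): F OR T → true.
(b) = T AND T = true.
(3) = F OR T = true.
Overall: T AND T AND T → true.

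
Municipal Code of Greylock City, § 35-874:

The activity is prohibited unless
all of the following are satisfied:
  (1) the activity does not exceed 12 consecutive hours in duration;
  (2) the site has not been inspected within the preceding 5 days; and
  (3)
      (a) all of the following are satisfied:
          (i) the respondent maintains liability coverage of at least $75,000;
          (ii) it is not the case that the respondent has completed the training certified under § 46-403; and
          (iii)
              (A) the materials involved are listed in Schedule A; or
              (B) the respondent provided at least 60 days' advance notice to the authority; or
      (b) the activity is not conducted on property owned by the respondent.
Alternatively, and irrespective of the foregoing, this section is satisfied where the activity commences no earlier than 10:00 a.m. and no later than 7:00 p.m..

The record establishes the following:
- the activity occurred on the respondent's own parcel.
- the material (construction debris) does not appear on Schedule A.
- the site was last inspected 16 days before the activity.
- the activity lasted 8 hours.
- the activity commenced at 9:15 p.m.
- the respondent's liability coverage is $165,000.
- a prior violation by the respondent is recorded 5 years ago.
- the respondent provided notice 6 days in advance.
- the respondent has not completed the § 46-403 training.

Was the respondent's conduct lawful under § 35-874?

No — unlawful.

(1) ≤ 12 hrs duration — met.
(2) not (site inspected) — holds.
(i) coverage ≥ $75,000 — satisfied.
(ii) not (training certified) — holds.
(A) Schedule A material — not met.
(B) ≥60 days' notice — not met.
(iii) = F OR F = false.
So (a) is not satisfied (T AND T AND F).
(b) not (own property) — not satisfied.
So (3) is not satisfied (F OR F).
Overall = T AND T AND F = false.
Exception (start within hours) — not satisfied.
Result: main false OR exception false → false.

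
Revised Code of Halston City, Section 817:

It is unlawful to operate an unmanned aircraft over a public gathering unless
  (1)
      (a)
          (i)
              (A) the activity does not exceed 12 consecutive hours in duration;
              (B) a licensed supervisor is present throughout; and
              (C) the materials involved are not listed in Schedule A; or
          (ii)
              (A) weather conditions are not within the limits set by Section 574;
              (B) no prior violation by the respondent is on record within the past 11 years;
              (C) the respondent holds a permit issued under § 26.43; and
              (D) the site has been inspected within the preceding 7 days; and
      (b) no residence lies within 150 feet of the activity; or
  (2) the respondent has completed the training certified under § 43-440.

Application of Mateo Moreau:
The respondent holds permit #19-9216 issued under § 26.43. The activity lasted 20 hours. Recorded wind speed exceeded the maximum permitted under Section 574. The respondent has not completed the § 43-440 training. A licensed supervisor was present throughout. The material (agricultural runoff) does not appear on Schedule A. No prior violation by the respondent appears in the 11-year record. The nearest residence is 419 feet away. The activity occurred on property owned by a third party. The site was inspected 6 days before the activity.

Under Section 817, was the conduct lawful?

Yes — lawful.

(A) ≤ 12 hrs duration — not satisfied.
(B) supervisor present — met.
(C) not (Schedule A material) — met.
(i) = F AND T AND T = false.
(A) not (weather ok) — holds.
(B) no prior violation — met.
(C) holds permit — satisfied.
(D) site inspected — met.
(ii) = T AND T AND T AND T = true.
(a): F OR T → true.
(b) no residence in 150 ft — satisfied.
(1) = T AND T = true.
(2) training certified — not satisfied.
So Overall is satisfied (T OR F).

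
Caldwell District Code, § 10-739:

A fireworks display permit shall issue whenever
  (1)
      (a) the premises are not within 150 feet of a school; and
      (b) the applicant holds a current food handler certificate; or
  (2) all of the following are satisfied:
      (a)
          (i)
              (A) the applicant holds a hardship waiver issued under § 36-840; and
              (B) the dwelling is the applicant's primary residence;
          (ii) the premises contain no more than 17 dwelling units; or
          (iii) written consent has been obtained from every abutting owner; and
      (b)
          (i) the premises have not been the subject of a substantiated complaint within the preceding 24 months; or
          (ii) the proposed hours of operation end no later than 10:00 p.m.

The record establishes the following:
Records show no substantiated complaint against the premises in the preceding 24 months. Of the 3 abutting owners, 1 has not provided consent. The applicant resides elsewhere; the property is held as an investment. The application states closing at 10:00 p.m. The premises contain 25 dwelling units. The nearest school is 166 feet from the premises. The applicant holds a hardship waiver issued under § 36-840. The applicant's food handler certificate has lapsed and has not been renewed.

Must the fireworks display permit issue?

(a) ≥150 ft from school — satisfied.
(b) food handler cert. — not satisfied.
So (1) is not satisfied (T AND F).
(A) hardship waiver — met.
(B) primary residence — fails.
(i) = T AND F = false.
(ii) ≤ 17 units — fails.
(iii) all abutters consent — fails.
(a): F OR F OR F → false.
(i) no complaint in 24 mo. — met.
(ii) closes by 10 p.m. — satisfied.
(b): T OR T → true.
(2): F AND T → false.
So Overall is not satisfied (F OR F).

No — denied.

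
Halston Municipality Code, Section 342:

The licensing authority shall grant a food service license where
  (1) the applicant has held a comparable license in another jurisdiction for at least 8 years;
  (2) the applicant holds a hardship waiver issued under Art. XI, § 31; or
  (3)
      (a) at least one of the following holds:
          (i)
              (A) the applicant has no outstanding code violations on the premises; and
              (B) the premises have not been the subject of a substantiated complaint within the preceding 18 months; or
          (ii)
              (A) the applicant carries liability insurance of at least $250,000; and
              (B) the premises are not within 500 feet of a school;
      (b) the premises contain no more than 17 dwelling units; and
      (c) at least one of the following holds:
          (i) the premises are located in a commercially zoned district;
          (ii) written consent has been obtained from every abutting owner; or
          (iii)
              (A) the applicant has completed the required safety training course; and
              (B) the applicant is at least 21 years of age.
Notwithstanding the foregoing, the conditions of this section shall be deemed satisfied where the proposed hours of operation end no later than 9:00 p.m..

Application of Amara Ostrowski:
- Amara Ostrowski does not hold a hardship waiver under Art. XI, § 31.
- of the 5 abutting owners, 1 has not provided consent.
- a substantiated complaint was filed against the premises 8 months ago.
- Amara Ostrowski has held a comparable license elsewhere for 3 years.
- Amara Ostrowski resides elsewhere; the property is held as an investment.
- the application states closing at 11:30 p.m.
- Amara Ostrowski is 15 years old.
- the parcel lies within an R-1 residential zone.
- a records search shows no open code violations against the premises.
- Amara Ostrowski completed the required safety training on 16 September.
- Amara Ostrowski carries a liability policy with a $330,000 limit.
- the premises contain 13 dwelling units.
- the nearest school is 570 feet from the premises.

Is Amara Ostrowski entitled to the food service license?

No — denied.

(1) prior license ≥ 8 yr — fails.
(2) hardship waiver — not met.
(A) no code violations — satisfied.
(B) no complaint in 18 mo. — not met.
(i) = T AND F = false.
(A) insurance ≥ $250,000 — satisfied.
(B) ≥500 ft from school — met.
(ii) = T AND T = true.
(a) = F OR T = true.
(b) ≤ 17 units — satisfied.
(i) commercially zoned — not satisfied.
(ii) all abutters consent — not met.
(A) safety training — satisfied.
(B) age ≥ 21 — not met.
(iii) = T AND F = false.
(c) = F OR F OR F = false.
(3): T AND T AND F → false.
Overall = F OR F OR F = false.
Exception (closes by 9 p.m.) — not satisfied.
Result: main false OR exception false → false.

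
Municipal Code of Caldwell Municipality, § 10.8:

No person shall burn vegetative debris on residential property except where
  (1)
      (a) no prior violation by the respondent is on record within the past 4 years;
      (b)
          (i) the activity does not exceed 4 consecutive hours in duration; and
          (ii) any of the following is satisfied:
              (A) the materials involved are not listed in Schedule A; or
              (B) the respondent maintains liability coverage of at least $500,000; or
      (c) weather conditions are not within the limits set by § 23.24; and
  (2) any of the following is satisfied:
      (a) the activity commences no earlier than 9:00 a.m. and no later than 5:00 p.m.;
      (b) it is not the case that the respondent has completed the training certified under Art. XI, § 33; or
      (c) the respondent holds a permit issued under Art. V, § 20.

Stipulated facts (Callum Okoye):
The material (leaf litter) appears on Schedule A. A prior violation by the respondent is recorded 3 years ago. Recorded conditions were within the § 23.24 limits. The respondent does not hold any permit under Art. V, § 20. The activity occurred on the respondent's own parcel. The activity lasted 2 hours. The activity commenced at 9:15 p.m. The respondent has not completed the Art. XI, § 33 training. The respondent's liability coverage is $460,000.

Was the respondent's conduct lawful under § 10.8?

No — unlawful.

(a) no prior violation — fails.
(i) ≤ 4 hrs duration — met.
(A) not (Schedule A material) — not met.
(B) coverage ≥ $500,000 — not met.
So (ii) is not satisfied (F OR F).
So (b) is not satisfied (T AND F).
(c) not (weather ok) — fails.
(1) = F OR F OR F = false.
(a) start within hours — not satisfied.
(b) not (training certified) — met.
(c) holds permit — not satisfied.
(2) = F OR T OR F = true.
Overall: F AND T → false.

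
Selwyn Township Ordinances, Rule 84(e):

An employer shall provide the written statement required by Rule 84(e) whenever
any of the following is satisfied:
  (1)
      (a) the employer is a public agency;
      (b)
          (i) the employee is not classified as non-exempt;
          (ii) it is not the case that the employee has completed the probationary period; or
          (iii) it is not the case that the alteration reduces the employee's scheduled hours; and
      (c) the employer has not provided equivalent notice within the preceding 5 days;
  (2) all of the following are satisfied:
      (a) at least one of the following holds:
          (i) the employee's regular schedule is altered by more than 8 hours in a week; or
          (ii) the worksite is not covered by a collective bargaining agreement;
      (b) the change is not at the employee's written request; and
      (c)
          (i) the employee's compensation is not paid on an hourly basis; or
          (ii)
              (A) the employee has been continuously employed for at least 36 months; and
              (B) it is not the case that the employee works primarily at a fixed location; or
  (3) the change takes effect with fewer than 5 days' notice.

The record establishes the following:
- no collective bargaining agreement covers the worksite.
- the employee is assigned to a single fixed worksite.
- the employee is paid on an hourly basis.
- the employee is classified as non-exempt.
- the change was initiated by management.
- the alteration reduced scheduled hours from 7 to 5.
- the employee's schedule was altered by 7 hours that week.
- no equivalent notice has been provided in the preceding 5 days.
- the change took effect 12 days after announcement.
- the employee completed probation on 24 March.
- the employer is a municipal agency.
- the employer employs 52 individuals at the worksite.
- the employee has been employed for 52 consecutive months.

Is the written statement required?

No — not required.

(a) public agency — met.
(i) not (non-exempt) — not satisfied.
(ii) not (past probation) — fails.
(iii) not (hours reduced) — not satisfied.
(b): F OR F OR F → false.
(c) no recent notice — met.
(1) = T AND F AND T = false.
(i) schedule shift > 8h — not met.
(ii) no CBA — satisfied.
(a) = F OR T = true.
(b) not employee-requested — met.
(i) not (hourly-paid) — fails.
(A) tenure ≥ 36 mo. — holds.
(B) not (fixed location) — not met.
(ii) = T AND F = false.
So (c) is not satisfied (F OR F).
(2): T AND T AND F → false.
(3) < 5 days' notice — not satisfied.
So Overall is not satisfied (F OR F OR F).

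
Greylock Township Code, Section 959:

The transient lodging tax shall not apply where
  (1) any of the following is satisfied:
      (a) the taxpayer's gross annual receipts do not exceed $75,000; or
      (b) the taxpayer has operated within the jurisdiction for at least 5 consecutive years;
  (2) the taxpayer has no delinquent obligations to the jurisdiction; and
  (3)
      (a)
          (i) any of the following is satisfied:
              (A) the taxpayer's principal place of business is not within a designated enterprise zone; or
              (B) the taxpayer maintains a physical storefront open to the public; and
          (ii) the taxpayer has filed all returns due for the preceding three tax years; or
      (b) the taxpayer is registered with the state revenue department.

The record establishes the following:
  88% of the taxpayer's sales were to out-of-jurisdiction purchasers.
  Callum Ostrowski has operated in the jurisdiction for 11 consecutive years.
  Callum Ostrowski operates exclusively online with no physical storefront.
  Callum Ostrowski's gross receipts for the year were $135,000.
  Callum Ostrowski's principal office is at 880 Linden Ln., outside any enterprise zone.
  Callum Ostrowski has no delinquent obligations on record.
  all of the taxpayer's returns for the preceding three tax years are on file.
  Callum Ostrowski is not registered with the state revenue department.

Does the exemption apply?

Yes — exempt.

(a) receipts ≤ $75,000 — not met.
(b) ≥ 5 yrs in jurisdiction — met.
(1) = F OR T = true.
(2) no delinquency — satisfied.
(A) not (in enterprise zone) — met.
(B) has storefront — fails.
(i) = T OR F = true.
(ii) returns current — met.
(a) = T AND T = true.
(b) state-registered — fails.
(3): T OR F → true.
So Overall is satisfied (T AND T AND T).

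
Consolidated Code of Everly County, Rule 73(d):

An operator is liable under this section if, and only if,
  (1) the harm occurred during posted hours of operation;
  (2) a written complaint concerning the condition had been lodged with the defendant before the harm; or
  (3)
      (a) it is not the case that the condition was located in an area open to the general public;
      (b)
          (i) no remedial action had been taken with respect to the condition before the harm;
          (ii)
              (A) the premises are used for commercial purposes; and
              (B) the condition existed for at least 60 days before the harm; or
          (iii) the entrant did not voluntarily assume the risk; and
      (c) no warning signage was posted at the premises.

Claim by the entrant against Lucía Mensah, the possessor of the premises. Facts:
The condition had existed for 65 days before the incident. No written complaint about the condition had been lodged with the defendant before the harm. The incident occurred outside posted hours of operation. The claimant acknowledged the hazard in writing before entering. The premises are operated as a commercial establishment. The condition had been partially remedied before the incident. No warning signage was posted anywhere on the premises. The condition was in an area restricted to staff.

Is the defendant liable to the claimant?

(1) during posted hours — fails.
(2) complaint lodged — not satisfied.
(a) not (public area) — holds.
(i) no remedial action — not met.
(A) commercial use — holds.
(B) condition ≥60 days old — holds.
(ii) = T AND T = true.
(iii) no assumed risk — not met.
(b): F OR T OR F → true.
(c) no signage posted — met.
(3) = T AND T AND T = true.
Overall = F OR F OR T = true.

Yes — liable.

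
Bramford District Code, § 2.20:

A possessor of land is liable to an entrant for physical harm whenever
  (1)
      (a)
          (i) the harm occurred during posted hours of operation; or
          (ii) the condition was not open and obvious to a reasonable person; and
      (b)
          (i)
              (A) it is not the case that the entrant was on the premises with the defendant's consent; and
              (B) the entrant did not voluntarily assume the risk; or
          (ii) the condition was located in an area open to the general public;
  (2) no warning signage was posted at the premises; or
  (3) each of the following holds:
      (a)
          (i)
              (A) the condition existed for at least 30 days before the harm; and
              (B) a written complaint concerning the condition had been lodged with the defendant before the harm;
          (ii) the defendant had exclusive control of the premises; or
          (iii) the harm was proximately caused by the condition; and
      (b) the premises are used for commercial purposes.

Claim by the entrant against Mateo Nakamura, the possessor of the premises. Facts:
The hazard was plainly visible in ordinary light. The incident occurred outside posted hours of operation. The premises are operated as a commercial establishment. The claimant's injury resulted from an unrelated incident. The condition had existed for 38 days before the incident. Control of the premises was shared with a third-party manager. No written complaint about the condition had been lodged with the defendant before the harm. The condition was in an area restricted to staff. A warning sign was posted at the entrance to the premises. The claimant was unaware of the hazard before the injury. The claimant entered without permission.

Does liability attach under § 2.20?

(i) during posted hours — not satisfied.
(ii) not open/obvious — not satisfied.
So (a) is not satisfied (F OR F).
(A) not (consent to enter) — satisfied.
(B) no assumed risk — satisfied.
So (i) is satisfied (T AND T).
(ii) public area — not met.
So (b) is satisfied (T OR F).
(1) = F AND T = false.
(2) no signage posted — not met.
(A) condition ≥30 days old — met.
(B) complaint lodged — fails.
So (i) is not satisfied (T AND F).
(ii) exclusive control — fails.
(iii) proximate cause — not met.
(a) = F OR F OR F = false.
(b) commercial use — holds.
(3): F AND T → false.
Overall = F OR F OR F = false.

No — not liable.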